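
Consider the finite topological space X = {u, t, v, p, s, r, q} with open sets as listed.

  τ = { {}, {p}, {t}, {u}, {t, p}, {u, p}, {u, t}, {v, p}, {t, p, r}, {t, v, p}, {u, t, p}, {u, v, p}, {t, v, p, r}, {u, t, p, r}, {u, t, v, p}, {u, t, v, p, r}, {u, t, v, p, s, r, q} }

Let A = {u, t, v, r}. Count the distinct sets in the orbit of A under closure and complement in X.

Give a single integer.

8

X∖A={p, s, q}, int(X∖A)={p}, hence cl(A)={u, t, v, s, r, q}
Orbit (k=closure, c=complement):
  1. A     = {u, t, v, r}
  2. kA    = {u, t, v, s, r, q}
  3. cA    = {p, s, q}
  4. ckA   = {p}
  5. kcA   = {v, p, s, r, q}
  6. ckcA  = {u, t}
  7. kckcA = {u, t, s, r, q}
  8. ckckcA = {v, p}
(closed under both — stop)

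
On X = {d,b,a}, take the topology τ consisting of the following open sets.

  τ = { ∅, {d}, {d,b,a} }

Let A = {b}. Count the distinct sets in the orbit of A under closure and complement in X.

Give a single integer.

6

X∖A={d,a}, int(X∖A)={d}, hence cl(A)={b,a}
Orbit (k=closure, c=complement):
  1. A     = {b}
  2. kA    = {b,a}
  3. cA    = {d,a}
  4. ckA   = {d}
  5. kcA   = {d,b,a}
  6. ckcA  = ∅
(closed under both — stop)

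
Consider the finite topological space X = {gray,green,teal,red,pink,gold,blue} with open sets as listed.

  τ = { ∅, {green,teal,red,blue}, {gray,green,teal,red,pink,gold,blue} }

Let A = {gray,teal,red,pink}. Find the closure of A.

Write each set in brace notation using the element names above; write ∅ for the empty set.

closure: X∖int(X∖A) = X∖∅ = {gray,green,teal,red,pink,gold,blue}

{gray,green,teal,red,pink,gold,blue}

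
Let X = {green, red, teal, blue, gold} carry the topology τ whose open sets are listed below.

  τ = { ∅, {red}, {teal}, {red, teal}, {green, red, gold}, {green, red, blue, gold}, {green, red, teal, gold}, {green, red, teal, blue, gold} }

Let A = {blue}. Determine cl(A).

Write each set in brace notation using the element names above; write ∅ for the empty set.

closure: X∖int(X∖A) = X∖{green, red, teal, gold} = {blue}

{blue}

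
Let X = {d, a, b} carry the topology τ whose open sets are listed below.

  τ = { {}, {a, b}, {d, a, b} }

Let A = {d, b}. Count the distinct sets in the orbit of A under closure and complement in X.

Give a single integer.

4

closure: X∖int(X∖A) = X∖{} = {d, a, b}
Let k=closure and c=complement:
  1. A     = {d, b}
  2. kA    = {d, a, b}
  3. cA    = {a}
  4. ckA   = {}
— saturated at 4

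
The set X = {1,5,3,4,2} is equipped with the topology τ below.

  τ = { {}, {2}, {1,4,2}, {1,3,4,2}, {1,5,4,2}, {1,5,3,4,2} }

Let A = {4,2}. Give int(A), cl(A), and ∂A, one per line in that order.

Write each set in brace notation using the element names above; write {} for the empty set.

int(A) = {2}
cl(A)  = {1,5,3,4,2}
∂A     = {1,5,3,4}

interior: largest open inside A is {2} (from {}, {2})
cl via duality: int({1,5,3}) = {}, so X∖{} = {1,5,3,4,2}
cl∖int = {1,5,3,4}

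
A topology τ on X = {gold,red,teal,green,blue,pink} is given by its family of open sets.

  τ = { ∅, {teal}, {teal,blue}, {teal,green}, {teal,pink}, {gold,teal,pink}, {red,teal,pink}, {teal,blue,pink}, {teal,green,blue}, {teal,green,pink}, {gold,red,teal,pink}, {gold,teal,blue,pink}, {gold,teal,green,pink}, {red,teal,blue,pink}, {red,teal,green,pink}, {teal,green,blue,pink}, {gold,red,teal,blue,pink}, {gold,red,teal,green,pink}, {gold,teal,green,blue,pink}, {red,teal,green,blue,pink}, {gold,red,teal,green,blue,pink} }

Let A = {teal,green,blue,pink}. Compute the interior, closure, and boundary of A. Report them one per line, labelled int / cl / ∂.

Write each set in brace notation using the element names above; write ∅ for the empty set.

U open, U⊆A: ∅, {teal}, {teal,green}, {teal,blue}, {teal,pink}, {teal,green,pink}, {teal,blue,pink}, {teal,green,blue}, {teal,green,blue,pink}. int(A) = ⋃ = {teal,green,blue,pink}
X∖A={gold,red}, int(X∖A)=∅, hence cl(A)={gold,red,teal,green,blue,pink}
∂A: remove int from cl → {gold,red}

int(A) = {teal,green,blue,pink}
cl(A)  = {gold,red,teal,green,blue,pink}
∂A     = {gold,red}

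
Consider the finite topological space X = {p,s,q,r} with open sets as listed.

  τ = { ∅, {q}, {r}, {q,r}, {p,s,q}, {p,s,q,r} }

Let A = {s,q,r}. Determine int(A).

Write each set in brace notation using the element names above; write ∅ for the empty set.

interior: largest open inside A is {q,r} (from ∅, {q}, {r}, {q,r})

{q,r}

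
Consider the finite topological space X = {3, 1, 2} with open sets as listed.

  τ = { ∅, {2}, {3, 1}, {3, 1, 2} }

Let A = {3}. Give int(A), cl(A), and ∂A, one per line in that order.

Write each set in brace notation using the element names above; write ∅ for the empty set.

interior: largest open inside A is ∅ (from ∅)
cl via duality: int({1, 2}) = {2}, so X∖{2} = {3, 1}
cl∖int = {3, 1}

int(A) = ∅
cl(A)  = {3, 1}
∂A     = {3, 1}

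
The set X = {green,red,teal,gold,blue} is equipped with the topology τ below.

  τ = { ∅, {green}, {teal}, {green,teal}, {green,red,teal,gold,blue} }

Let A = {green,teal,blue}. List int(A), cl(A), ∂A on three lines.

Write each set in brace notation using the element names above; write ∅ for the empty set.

int(A) = {green,teal}
cl(A)  = {green,red,teal,gold,blue}
∂A     = {red,gold,blue}

interior: largest open inside A is {green,teal} (from ∅, {teal}, {green}, {green,teal})
cl via duality: int({red,gold}) = ∅, so X∖∅ = {green,red,teal,gold,blue}
cl∖int = {red,gold,blue}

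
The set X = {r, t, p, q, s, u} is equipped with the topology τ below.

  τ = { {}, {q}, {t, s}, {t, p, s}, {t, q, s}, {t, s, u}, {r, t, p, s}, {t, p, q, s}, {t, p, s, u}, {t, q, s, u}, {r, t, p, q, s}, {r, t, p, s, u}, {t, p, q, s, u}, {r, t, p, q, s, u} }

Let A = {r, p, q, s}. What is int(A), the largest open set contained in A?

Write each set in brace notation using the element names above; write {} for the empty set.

{q}

open subsets of A: {}, {q}; so int(A) = {q}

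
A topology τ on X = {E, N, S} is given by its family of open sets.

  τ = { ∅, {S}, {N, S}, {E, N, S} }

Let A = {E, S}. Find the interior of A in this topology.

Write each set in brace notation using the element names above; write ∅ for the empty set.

{S}

open subsets of A: ∅, {S}; so int(A) = {S}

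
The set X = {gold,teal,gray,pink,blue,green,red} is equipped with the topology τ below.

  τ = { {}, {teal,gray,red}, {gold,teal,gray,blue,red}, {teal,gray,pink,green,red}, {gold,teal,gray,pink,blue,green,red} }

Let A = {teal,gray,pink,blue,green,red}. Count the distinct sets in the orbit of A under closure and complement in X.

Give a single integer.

complement {gold}; its interior {}; cl(A) = X∖{} = {gold,teal,gray,pink,blue,green,red}
With k = closure, c = complement:
  1. A     = {teal,gray,pink,blue,green,red}
  2. kA    = {gold,teal,gray,pink,blue,green,red}
  3. cA    = {gold}
  4. ckA   = {}
  5. kcA   = {gold,blue}
  6. ckcA  = {teal,gray,pink,green,red}
k, c of each give nothing new

6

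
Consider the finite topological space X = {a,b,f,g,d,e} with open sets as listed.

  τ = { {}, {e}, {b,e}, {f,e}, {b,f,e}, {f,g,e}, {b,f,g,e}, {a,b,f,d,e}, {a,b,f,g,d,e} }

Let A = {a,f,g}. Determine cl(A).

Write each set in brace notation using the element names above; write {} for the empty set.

{a,f,g,d}

complement {b,d,e}; its interior {b,e}; cl(A) = X∖{b,e} = {a,f,g,d}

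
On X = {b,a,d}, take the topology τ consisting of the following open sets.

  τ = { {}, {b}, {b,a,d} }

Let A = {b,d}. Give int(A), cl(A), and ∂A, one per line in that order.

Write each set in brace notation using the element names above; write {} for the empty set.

int(A) = {b}
cl(A)  = {b,a,d}
∂A     = {a,d}

open subsets of A: {}, {b}; so int(A) = {b}
closure: X∖int(X∖A) = X∖{} = {b,a,d}
∂A = {b,a,d} minus {b} = {a,d}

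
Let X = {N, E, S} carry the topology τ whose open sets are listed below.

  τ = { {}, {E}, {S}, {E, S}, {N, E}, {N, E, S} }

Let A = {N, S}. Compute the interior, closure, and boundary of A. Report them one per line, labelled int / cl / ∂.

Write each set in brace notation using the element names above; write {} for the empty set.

opens ⊆ A: {}, {S}; union → int = {S}
complement {E}; its interior {E}; cl(A) = X∖{E} = {N, S}
boundary = {N, S} ∖ {S} = {N}

int(A) = {S}
cl(A)  = {N, S}
∂A     = {N}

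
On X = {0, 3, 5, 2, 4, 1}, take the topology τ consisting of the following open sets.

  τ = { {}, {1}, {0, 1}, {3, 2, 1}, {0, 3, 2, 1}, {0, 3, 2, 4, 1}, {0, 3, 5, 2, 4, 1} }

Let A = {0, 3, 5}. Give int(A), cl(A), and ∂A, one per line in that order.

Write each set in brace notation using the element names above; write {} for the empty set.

opens ⊆ A: {}; union → int = {}
complement {2, 4, 1}; its interior {1}; cl(A) = X∖{1} = {0, 3, 5, 2, 4}
boundary = {0, 3, 5, 2, 4} ∖ {} = {0, 3, 5, 2, 4}

int(A) = {}
cl(A)  = {0, 3, 5, 2, 4}
∂A     = {0, 3, 5, 2, 4}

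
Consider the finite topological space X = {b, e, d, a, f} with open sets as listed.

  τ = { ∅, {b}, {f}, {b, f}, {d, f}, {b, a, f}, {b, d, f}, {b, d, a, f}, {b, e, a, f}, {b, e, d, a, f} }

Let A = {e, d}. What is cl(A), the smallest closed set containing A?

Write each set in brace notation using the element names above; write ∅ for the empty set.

{e, d}

closure: X∖int(X∖A) = X∖{b, a, f} = {e, d}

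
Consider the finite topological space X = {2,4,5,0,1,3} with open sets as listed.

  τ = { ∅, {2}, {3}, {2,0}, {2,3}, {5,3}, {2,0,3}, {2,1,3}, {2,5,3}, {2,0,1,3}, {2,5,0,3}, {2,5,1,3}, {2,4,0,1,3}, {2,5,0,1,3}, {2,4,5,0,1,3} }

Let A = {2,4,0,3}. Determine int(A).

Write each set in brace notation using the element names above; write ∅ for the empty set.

{2,0,3}

U open, U⊆A: ∅, {2}, {3}, {2,0}, {2,3}, {2,0,3}. int(A) = ⋃ = {2,0,3}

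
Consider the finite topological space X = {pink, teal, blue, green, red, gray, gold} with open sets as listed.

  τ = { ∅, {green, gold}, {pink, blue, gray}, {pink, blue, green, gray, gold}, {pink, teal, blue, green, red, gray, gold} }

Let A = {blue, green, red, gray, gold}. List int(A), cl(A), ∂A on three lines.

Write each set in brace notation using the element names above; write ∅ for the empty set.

opens ⊆ A: ∅, {green, gold}; union → int = {green, gold}
complement {pink, teal}; its interior ∅; cl(A) = X∖∅ = {pink, teal, blue, green, red, gray, gold}
boundary = {pink, teal, blue, green, red, gray, gold} ∖ {green, gold} = {pink, teal, blue, red, gray}

int(A) = {green, gold}
cl(A)  = {pink, teal, blue, green, red, gray, gold}
∂A     = {pink, teal, blue, red, gray}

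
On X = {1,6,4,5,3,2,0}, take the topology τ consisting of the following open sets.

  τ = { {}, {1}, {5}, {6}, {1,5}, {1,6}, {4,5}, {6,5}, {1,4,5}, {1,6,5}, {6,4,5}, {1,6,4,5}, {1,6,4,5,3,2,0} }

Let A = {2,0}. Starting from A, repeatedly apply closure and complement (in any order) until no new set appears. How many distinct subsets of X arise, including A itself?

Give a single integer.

6

closure: X∖int(X∖A) = X∖{1,6,4,5} = {3,2,0}
Let k=closure and c=complement:
  1. A     = {2,0}
  2. kA    = {3,2,0}
  3. cA    = {1,6,4,5,3}
  4. ckA   = {1,6,4,5}
  5. kcA   = {1,6,4,5,3,2,0}
  6. ckcA  = {}
— saturated at 6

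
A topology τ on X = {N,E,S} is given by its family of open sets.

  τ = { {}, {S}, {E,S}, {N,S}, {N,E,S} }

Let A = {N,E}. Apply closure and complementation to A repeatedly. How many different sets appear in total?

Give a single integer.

closure: X∖int(X∖A) = X∖{S} = {N,E}
Let k=closure and c=complement:
  1. A     = {N,E}
  2. cA    = {S}
  3. kcA   = {N,E,S}
  4. ckcA  = {}
— saturated at 4

4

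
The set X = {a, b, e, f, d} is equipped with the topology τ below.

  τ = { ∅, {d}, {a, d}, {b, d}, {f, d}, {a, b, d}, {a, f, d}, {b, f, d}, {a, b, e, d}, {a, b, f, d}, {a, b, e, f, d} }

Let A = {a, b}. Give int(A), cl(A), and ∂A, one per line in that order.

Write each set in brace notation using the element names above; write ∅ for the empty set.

U open, U⊆A: ∅. int(A) = ⋃ = ∅
X∖A={e, f, d}, int(X∖A)={f, d}, hence cl(A)={a, b, e}
∂A: remove int from cl → {a, b, e}

int(A) = ∅
cl(A)  = {a, b, e}
∂A     = {a, b, e}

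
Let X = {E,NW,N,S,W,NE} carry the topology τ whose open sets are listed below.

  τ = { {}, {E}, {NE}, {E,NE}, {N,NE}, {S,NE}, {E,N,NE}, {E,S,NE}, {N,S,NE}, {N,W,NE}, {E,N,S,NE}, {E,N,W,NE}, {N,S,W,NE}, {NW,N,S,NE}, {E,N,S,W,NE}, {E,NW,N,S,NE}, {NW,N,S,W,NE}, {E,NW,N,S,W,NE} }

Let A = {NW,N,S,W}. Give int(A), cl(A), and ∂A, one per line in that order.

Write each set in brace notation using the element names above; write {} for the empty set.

interior: largest open inside A is {} (from {})
cl via duality: int({E,NE}) = {E,NE}, so X∖{E,NE} = {NW,N,S,W}
cl∖int = {NW,N,S,W}

int(A) = {}
cl(A)  = {NW,N,S,W}
∂A     = {NW,N,S,W}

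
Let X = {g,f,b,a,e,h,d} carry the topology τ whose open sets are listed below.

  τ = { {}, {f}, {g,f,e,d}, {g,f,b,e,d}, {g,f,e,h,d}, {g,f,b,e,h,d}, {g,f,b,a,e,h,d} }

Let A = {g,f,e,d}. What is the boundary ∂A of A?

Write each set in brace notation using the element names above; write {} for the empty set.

open subsets of A: {}, {f}, {g,f,e,d}; so int(A) = {g,f,e,d}
closure: X∖int(X∖A) = X∖{} = {g,f,b,a,e,h,d}
∂A = {g,f,b,a,e,h,d} minus {g,f,e,d} = {b,a,h}

{b,a,h}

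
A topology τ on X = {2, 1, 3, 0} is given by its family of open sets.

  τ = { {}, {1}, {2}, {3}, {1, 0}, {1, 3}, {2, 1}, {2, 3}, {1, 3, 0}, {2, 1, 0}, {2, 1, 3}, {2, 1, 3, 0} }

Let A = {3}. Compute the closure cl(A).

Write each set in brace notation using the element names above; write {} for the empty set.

closure: X∖int(X∖A) = X∖{2, 1, 0} = {3}

{3}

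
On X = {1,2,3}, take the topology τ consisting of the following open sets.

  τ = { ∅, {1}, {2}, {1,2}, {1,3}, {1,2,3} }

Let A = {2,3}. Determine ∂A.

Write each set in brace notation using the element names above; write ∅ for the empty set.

{3}

open subsets of A: ∅, {2}; so int(A) = {2}
closure: X∖int(X∖A) = X∖{1} = {2,3}
∂A = {2,3} minus {2} = {3}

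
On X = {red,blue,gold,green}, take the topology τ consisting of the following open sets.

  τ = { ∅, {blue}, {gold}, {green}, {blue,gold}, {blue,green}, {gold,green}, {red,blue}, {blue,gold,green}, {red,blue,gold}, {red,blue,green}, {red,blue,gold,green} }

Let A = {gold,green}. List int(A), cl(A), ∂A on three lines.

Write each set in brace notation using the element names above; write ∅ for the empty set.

U open, U⊆A: ∅, {gold}, {green}, {gold,green}. int(A) = ⋃ = {gold,green}
X∖A={red,blue}, int(X∖A)={red,blue}, hence cl(A)={gold,green}
∂A: remove int from cl → ∅

int(A) = {gold,green}
cl(A)  = {gold,green}
∂A     = ∅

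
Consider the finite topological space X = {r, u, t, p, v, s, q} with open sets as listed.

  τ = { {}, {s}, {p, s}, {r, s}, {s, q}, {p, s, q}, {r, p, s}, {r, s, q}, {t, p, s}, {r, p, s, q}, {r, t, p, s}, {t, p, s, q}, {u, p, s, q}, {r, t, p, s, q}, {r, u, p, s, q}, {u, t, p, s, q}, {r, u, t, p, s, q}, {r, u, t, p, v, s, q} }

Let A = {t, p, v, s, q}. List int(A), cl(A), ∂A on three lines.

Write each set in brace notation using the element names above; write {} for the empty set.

U open, U⊆A: {}, {s}, {p, s}, {s, q}, {t, p, s}, {p, s, q}, {t, p, s, q}. int(A) = ⋃ = {t, p, s, q}
X∖A={r, u}, int(X∖A)={}, hence cl(A)={r, u, t, p, v, s, q}
∂A: remove int from cl → {r, u, v}

int(A) = {t, p, s, q}
cl(A)  = {r, u, t, p, v, s, q}
∂A     = {r, u, v}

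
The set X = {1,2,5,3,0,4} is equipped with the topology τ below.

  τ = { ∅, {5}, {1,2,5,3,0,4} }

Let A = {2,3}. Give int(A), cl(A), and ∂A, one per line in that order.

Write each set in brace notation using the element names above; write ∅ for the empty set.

int(A) = ∅
cl(A)  = {1,2,3,0,4}
∂A     = {1,2,3,0,4}

opens ⊆ A: ∅; union → int = ∅
complement {1,5,0,4}; its interior {5}; cl(A) = X∖{5} = {1,2,3,0,4}
boundary = {1,2,3,0,4} ∖ ∅ = {1,2,3,0,4}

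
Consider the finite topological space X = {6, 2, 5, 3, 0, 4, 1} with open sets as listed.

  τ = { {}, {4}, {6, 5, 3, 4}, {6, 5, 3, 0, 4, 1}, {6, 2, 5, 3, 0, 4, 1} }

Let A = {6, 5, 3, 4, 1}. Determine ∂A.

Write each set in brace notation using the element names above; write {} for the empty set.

U open, U⊆A: {}, {4}, {6, 5, 3, 4}. int(A) = ⋃ = {6, 5, 3, 4}
X∖A={2, 0}, int(X∖A)={}, hence cl(A)={6, 2, 5, 3, 0, 4, 1}
∂A: remove int from cl → {2, 0, 1}

{2, 0, 1}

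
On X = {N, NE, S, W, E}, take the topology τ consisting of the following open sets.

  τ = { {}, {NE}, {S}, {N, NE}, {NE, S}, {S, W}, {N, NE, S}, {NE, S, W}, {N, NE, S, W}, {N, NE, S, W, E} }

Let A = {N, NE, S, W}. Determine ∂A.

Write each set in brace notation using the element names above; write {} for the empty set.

{E}

interior: largest open inside A is {N, NE, S, W} (from {}, {S}, {NE}, {NE, S}, {N, NE}, {S, W}, {N, NE, S}, {NE, S, W}, {N, NE, S, W})
cl via duality: int({E}) = {}, so X∖{} = {N, NE, S, W, E}
cl∖int = {E}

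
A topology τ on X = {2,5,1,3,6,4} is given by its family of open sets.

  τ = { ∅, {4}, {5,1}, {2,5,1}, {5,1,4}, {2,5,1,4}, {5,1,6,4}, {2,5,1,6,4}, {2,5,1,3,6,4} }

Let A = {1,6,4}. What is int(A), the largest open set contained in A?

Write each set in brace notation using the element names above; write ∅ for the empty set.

opens ⊆ A: ∅, {4}; union → int = {4}

{4}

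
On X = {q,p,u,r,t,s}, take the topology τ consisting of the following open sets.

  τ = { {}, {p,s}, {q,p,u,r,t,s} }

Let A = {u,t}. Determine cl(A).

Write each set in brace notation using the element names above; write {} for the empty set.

{q,u,r,t}

complement {q,p,r,s}; its interior {p,s}; cl(A) = X∖{p,s} = {q,u,r,t}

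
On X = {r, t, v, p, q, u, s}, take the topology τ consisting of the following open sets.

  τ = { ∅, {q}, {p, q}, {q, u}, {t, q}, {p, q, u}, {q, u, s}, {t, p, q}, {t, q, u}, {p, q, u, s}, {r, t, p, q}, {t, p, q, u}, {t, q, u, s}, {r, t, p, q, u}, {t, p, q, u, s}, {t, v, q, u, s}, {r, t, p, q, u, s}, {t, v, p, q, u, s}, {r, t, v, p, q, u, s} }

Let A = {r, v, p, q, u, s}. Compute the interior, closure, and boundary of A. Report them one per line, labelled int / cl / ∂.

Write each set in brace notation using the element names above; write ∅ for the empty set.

opens ⊆ A: ∅, {q}, {p, q}, {q, u}, {p, q, u}, {q, u, s}, {p, q, u, s}; union → int = {p, q, u, s}
complement {t}; its interior ∅; cl(A) = X∖∅ = {r, t, v, p, q, u, s}
boundary = {r, t, v, p, q, u, s} ∖ {p, q, u, s} = {r, t, v}

int(A) = {p, q, u, s}
cl(A)  = {r, t, v, p, q, u, s}
∂A     = {r, t, v}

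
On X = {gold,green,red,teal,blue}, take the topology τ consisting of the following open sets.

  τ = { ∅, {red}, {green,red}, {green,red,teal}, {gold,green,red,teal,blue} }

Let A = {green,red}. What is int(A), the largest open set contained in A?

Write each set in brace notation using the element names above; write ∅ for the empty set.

open subsets of A: ∅, {red}, {green,red}; so int(A) = {green,red}

{green,red}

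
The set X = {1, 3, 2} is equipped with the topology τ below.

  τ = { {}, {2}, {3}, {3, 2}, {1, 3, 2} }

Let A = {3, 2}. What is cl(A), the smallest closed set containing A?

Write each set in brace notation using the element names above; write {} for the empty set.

complement {1}; its interior {}; cl(A) = X∖{} = {1, 3, 2}

{1, 3, 2}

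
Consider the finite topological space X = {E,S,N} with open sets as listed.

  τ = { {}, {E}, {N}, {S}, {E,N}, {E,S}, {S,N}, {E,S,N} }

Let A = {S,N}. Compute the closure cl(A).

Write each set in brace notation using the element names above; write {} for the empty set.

{S,N}

cl via duality: int({E}) = {E}, so X∖{E} = {S,N}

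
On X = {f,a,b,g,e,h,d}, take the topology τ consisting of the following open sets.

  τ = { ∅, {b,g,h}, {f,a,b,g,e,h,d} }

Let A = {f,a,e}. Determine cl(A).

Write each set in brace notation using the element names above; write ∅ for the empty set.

{f,a,e,d}

X∖A={b,g,h,d}, int(X∖A)={b,g,h}, hence cl(A)={f,a,e,d}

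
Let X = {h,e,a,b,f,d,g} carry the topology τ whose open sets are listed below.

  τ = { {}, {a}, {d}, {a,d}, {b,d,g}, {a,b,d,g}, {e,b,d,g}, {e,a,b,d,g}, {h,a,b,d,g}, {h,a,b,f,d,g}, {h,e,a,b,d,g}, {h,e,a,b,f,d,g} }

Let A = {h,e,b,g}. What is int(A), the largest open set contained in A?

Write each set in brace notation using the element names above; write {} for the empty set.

U open, U⊆A: {}. int(A) = ⋃ = {}

{}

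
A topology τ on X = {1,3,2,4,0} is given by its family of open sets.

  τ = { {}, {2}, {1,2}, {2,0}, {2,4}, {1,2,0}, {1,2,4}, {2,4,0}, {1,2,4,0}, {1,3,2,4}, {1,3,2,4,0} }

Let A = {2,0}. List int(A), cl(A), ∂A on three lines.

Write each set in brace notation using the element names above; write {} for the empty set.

open subsets of A: {}, {2}, {2,0}; so int(A) = {2,0}
closure: X∖int(X∖A) = X∖{} = {1,3,2,4,0}
∂A = {1,3,2,4,0} minus {2,0} = {1,3,4}

int(A) = {2,0}
cl(A)  = {1,3,2,4,0}
∂A     = {1,3,4}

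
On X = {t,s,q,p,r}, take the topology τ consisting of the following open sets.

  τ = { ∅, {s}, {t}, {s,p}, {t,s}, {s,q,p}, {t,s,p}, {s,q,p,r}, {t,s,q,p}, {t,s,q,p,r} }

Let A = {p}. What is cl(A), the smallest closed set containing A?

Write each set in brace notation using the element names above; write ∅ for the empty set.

{q,p,r}

complement {t,s,q,r}; its interior {t,s}; cl(A) = X∖{t,s} = {q,p,r}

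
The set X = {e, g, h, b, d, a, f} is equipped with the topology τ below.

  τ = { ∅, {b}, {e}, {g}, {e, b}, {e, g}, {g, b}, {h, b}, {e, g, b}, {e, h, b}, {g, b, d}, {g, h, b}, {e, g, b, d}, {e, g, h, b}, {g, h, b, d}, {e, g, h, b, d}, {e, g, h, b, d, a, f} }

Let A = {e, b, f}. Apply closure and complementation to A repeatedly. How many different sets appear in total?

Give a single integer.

cl via duality: int({g, h, d, a}) = {g}, so X∖{g} = {e, h, b, d, a, f}
Write k for closure, c for complement:
  1. A     = {e, b, f}
  2. kA    = {e, h, b, d, a, f}
  3. cA    = {g, h, d, a}
  4. ckA   = {g}
  5. kcA   = {g, h, d, a, f}
  6. kckA  = {g, d, a, f}
  7. ckcA  = {e, b}
  8. ckckA = {e, h, b}
applying k or c yields no new set

8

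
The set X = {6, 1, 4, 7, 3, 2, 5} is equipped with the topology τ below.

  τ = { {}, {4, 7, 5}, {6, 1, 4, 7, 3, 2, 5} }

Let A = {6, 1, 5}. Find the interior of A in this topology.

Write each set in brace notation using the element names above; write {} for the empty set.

open subsets of A: {}; so int(A) = {}

{}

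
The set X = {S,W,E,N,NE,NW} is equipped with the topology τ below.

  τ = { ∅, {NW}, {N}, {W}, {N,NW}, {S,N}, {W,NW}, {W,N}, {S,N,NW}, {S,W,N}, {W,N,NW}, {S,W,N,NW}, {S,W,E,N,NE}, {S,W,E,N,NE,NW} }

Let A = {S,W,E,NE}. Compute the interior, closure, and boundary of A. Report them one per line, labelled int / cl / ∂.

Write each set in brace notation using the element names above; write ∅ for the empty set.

int(A) = {W}
cl(A)  = {S,W,E,NE}
∂A     = {S,E,NE}

open subsets of A: ∅, {W}; so int(A) = {W}
closure: X∖int(X∖A) = X∖{N,NW} = {S,W,E,NE}
∂A = {S,W,E,NE} minus {W} = {S,E,NE}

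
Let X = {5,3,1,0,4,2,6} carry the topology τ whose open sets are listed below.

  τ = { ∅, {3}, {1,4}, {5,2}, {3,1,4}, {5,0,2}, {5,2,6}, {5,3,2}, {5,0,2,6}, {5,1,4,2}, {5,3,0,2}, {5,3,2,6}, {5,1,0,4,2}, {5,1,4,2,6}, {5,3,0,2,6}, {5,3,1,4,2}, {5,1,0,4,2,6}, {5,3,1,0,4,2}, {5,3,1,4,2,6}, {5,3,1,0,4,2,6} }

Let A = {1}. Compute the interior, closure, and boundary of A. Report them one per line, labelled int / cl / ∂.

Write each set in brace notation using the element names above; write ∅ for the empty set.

U open, U⊆A: ∅. int(A) = ⋃ = ∅
X∖A={5,3,0,4,2,6}, int(X∖A)={5,3,0,2,6}, hence cl(A)={1,4}
∂A: remove int from cl → {1,4}

int(A) = ∅
cl(A)  = {1,4}
∂A     = {1,4}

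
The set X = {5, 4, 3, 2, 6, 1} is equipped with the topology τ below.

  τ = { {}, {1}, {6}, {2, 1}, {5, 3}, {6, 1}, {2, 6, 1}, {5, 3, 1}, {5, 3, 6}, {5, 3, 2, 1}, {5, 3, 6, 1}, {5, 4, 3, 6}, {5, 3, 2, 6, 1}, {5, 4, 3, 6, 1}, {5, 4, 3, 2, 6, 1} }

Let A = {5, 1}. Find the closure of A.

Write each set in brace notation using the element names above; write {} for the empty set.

{5, 4, 3, 2, 1}

closure: X∖int(X∖A) = X∖{6} = {5, 4, 3, 2, 1}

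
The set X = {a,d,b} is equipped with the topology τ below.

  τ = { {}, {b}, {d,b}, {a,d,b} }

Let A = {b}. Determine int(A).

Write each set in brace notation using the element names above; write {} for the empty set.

U open, U⊆A: {}, {b}. int(A) = ⋃ = {b}

{b}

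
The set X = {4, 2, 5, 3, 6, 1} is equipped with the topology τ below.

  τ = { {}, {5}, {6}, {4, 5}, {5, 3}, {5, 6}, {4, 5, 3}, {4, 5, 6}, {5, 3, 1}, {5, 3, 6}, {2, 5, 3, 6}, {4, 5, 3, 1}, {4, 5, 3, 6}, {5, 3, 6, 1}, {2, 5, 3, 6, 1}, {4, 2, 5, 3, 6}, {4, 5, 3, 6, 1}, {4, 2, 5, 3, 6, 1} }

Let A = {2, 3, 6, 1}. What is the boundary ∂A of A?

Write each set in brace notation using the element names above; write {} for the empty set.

opens ⊆ A: {}, {6}; union → int = {6}
complement {4, 5}; its interior {4, 5}; cl(A) = X∖{4, 5} = {2, 3, 6, 1}
boundary = {2, 3, 6, 1} ∖ {6} = {2, 3, 1}

{2, 3, 1}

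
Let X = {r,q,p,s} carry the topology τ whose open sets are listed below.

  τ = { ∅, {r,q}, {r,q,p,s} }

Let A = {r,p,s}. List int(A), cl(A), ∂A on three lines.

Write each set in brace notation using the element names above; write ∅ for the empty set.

int(A) = ∅
cl(A)  = {r,q,p,s}
∂A     = {r,q,p,s}

U open, U⊆A: ∅. int(A) = ⋃ = ∅
X∖A={q}, int(X∖A)=∅, hence cl(A)={r,q,p,s}
∂A: remove int from cl → {r,q,p,s}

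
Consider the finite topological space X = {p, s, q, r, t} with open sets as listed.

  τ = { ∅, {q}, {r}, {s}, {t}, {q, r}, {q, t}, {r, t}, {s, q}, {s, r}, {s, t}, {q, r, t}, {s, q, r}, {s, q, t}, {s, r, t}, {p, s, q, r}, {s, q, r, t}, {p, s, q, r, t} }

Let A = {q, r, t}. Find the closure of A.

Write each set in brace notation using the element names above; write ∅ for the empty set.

{p, q, r, t}

cl via duality: int({p, s}) = {s}, so X∖{s} = {p, q, r, t}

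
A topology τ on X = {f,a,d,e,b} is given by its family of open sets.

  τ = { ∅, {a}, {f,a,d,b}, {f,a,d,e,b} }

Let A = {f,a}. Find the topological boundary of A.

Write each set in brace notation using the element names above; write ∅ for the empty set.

interior: largest open inside A is {a} (from ∅, {a})
cl via duality: int({d,e,b}) = ∅, so X∖∅ = {f,a,d,e,b}
cl∖int = {f,d,e,b}

{f,d,e,b}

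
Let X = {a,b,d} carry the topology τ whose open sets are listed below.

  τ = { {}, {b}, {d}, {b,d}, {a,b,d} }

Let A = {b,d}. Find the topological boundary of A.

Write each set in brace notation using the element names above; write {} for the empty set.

interior: largest open inside A is {b,d} (from {}, {d}, {b}, {b,d})
cl via duality: int({a}) = {}, so X∖{} = {a,b,d}
cl∖int = {a}

{a}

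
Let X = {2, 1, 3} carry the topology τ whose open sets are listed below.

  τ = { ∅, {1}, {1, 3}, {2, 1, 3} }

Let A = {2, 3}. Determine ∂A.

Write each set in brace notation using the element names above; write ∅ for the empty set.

{2, 3}

interior: largest open inside A is ∅ (from ∅)
cl via duality: int({1}) = {1}, so X∖{1} = {2, 3}
cl∖int = {2, 3}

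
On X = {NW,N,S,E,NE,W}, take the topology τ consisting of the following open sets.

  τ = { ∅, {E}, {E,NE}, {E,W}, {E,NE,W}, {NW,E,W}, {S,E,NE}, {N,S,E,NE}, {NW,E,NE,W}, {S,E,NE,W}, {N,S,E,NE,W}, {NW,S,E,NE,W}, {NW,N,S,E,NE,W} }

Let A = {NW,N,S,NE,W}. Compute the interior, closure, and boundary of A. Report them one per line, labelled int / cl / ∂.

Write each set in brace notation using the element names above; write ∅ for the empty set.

int(A) = ∅
cl(A)  = {NW,N,S,NE,W}
∂A     = {NW,N,S,NE,W}

interior: largest open inside A is ∅ (from ∅)
cl via duality: int({E}) = {E}, so X∖{E} = {NW,N,S,NE,W}
cl∖int = {NW,N,S,NE,W}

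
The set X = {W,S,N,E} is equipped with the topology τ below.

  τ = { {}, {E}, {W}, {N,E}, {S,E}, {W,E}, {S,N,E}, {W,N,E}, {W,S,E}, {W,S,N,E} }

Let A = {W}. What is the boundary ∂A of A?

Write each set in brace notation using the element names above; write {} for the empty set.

{}

U open, U⊆A: {}, {W}. int(A) = ⋃ = {W}
X∖A={S,N,E}, int(X∖A)={S,N,E}, hence cl(A)={W}
∂A: remove int from cl → {}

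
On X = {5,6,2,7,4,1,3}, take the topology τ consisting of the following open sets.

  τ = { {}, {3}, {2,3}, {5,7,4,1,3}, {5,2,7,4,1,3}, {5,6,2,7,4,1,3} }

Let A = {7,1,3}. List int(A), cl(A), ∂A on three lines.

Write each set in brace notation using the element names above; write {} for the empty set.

int(A) = {3}
cl(A)  = {5,6,2,7,4,1,3}
∂A     = {5,6,2,7,4,1}

open subsets of A: {}, {3}; so int(A) = {3}
closure: X∖int(X∖A) = X∖{} = {5,6,2,7,4,1,3}
∂A = {5,6,2,7,4,1,3} minus {3} = {5,6,2,7,4,1}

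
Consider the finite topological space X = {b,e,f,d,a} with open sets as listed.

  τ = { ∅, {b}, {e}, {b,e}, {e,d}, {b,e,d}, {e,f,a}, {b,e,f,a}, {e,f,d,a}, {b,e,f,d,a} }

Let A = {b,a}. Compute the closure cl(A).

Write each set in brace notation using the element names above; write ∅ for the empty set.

cl via duality: int({e,f,d}) = {e,d}, so X∖{e,d} = {b,f,a}

{b,f,a}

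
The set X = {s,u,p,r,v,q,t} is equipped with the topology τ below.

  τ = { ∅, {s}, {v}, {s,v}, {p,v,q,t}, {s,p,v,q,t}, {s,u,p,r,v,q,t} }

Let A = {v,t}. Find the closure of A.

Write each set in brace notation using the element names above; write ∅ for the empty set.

{u,p,r,v,q,t}

X∖A={s,u,p,r,q}, int(X∖A)={s}, hence cl(A)={u,p,r,v,q,t}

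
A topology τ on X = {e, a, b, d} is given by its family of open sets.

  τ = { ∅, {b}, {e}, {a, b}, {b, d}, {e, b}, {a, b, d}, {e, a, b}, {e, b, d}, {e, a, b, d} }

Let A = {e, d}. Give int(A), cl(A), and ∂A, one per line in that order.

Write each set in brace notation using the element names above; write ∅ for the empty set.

int(A) = {e}
cl(A)  = {e, d}
∂A     = {d}

interior: largest open inside A is {e} (from ∅, {e})
cl via duality: int({a, b}) = {a, b}, so X∖{a, b} = {e, d}
cl∖int = {d}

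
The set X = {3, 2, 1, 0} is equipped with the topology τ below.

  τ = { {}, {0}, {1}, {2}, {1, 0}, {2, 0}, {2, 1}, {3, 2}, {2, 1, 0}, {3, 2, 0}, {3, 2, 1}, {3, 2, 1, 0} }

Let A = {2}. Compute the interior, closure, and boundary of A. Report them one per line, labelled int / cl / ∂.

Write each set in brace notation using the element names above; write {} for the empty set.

int(A) = {2}
cl(A)  = {3, 2}
∂A     = {3}

opens ⊆ A: {}, {2}; union → int = {2}
complement {3, 1, 0}; its interior {1, 0}; cl(A) = X∖{1, 0} = {3, 2}
boundary = {3, 2} ∖ {2} = {3}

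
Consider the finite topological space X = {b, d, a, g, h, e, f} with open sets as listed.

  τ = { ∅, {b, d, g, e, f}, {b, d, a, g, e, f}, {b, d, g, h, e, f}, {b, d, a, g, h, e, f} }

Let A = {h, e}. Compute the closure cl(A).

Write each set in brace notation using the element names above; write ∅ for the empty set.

{b, d, a, g, h, e, f}

X∖A={b, d, a, g, f}, int(X∖A)=∅, hence cl(A)={b, d, a, g, h, e, f}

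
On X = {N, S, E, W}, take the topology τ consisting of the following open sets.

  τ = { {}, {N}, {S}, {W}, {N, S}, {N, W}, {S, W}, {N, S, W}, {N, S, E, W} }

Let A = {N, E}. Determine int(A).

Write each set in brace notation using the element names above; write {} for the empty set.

{N}

open subsets of A: {}, {N}; so int(A) = {N}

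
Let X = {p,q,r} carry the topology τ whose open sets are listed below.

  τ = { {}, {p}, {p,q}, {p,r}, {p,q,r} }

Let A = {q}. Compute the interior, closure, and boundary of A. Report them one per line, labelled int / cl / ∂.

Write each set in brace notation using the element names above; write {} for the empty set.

opens ⊆ A: {}; union → int = {}
complement {p,r}; its interior {p,r}; cl(A) = X∖{p,r} = {q}
boundary = {q} ∖ {} = {q}

int(A) = {}
cl(A)  = {q}
∂A     = {q}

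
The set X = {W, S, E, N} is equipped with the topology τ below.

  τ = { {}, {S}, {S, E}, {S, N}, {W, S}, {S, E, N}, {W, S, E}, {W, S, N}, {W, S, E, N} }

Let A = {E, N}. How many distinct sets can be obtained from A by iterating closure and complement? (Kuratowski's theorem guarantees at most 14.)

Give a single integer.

cl via duality: int({W, S}) = {W, S}, so X∖{W, S} = {E, N}
Write k for closure, c for complement:
  1. A     = {E, N}
  2. cA    = {W, S}
  3. kcA   = {W, S, E, N}
  4. ckcA  = {}
applying k or c yields no new set

4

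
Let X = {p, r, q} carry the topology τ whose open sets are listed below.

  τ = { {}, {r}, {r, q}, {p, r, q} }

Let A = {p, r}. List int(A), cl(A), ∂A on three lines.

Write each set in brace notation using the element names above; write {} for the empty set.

U open, U⊆A: {}, {r}. int(A) = ⋃ = {r}
X∖A={q}, int(X∖A)={}, hence cl(A)={p, r, q}
∂A: remove int from cl → {p, q}

int(A) = {r}
cl(A)  = {p, r, q}
∂A     = {p, q}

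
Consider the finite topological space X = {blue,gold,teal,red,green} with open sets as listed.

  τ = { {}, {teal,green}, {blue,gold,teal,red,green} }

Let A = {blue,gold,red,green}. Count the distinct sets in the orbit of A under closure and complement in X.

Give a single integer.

4

closure: X∖int(X∖A) = X∖{} = {blue,gold,teal,red,green}
Let k=closure and c=complement:
  1. A     = {blue,gold,red,green}
  2. kA    = {blue,gold,teal,red,green}
  3. cA    = {teal}
  4. ckA   = {}
— saturated at 4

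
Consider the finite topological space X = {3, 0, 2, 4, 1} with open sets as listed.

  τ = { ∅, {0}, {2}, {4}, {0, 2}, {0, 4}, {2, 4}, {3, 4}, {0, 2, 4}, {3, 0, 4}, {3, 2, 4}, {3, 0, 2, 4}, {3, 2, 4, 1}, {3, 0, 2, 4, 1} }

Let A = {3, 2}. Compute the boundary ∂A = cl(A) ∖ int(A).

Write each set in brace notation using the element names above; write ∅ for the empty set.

open subsets of A: ∅, {2}; so int(A) = {2}
closure: X∖int(X∖A) = X∖{0, 4} = {3, 2, 1}
∂A = {3, 2, 1} minus {2} = {3, 1}

{3, 1}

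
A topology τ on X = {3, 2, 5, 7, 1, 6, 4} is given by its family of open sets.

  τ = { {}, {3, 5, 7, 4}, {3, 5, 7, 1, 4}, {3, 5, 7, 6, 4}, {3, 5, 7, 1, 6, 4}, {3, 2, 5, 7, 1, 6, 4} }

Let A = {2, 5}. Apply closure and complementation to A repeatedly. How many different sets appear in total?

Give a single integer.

4

cl via duality: int({3, 7, 1, 6, 4}) = {}, so X∖{} = {3, 2, 5, 7, 1, 6, 4}
Write k for closure, c for complement:
  1. A     = {2, 5}
  2. kA    = {3, 2, 5, 7, 1, 6, 4}
  3. cA    = {3, 7, 1, 6, 4}
  4. ckA   = {}
applying k or c yields no new set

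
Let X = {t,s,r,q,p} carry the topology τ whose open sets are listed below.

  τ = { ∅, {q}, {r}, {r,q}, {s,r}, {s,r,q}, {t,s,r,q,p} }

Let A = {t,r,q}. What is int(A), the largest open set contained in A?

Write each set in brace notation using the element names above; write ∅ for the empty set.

{r,q}

opens ⊆ A: ∅, {q}, {r}, {r,q}; union → int = {r,q}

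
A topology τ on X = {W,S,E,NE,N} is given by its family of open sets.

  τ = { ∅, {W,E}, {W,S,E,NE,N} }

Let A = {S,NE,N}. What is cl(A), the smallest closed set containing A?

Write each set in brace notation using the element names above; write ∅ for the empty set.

cl via duality: int({W,E}) = {W,E}, so X∖{W,E} = {S,NE,N}

{S,NE,N}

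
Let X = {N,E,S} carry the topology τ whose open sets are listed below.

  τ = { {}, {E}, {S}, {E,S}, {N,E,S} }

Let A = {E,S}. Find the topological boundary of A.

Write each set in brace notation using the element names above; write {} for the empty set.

{N}

open subsets of A: {}, {E}, {S}, {E,S}; so int(A) = {E,S}
closure: X∖int(X∖A) = X∖{} = {N,E,S}
∂A = {N,E,S} minus {E,S} = {N}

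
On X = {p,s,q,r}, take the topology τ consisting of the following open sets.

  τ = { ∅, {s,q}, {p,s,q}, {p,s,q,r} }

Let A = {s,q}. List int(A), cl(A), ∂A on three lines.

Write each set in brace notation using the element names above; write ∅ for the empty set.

int(A) = {s,q}
cl(A)  = {p,s,q,r}
∂A     = {p,r}

opens ⊆ A: ∅, {s,q}; union → int = {s,q}
complement {p,r}; its interior ∅; cl(A) = X∖∅ = {p,s,q,r}
boundary = {p,s,q,r} ∖ {s,q} = {p,r}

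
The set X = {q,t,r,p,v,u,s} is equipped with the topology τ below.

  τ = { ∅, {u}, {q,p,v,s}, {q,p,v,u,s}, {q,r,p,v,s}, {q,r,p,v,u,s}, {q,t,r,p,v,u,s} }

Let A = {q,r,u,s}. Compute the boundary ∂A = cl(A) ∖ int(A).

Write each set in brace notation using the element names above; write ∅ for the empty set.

U open, U⊆A: ∅, {u}. int(A) = ⋃ = {u}
X∖A={t,p,v}, int(X∖A)=∅, hence cl(A)={q,t,r,p,v,u,s}
∂A: remove int from cl → {q,t,r,p,v,s}

{q,t,r,p,v,s}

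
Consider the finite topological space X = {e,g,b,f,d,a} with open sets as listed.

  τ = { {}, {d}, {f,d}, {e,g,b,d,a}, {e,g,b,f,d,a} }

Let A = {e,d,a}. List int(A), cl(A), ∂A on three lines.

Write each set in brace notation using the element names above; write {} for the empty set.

open subsets of A: {}, {d}; so int(A) = {d}
closure: X∖int(X∖A) = X∖{} = {e,g,b,f,d,a}
∂A = {e,g,b,f,d,a} minus {d} = {e,g,b,f,a}

int(A) = {d}
cl(A)  = {e,g,b,f,d,a}
∂A     = {e,g,b,f,a}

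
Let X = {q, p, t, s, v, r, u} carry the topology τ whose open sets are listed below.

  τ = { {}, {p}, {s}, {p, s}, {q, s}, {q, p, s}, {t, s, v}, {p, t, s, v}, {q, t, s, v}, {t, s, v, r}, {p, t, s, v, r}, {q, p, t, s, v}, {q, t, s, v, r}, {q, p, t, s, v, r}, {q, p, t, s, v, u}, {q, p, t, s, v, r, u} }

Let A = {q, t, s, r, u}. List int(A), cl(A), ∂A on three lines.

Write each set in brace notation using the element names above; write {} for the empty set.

int(A) = {q, s}
cl(A)  = {q, t, s, v, r, u}
∂A     = {t, v, r, u}

U open, U⊆A: {}, {s}, {q, s}. int(A) = ⋃ = {q, s}
X∖A={p, v}, int(X∖A)={p}, hence cl(A)={q, t, s, v, r, u}
∂A: remove int from cl → {t, v, r, u}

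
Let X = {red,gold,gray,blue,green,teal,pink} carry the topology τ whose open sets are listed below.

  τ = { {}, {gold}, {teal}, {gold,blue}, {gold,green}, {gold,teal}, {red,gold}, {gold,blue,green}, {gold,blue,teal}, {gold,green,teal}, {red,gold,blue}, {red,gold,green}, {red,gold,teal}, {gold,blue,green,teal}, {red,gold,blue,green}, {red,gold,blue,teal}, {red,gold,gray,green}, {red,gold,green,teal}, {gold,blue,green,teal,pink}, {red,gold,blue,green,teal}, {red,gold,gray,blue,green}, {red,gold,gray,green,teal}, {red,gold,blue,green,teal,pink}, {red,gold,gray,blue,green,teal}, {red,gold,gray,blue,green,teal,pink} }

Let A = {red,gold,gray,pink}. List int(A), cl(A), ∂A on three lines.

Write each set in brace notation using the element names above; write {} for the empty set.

int(A) = {red,gold}
cl(A)  = {red,gold,gray,blue,green,pink}
∂A     = {gray,blue,green,pink}

U open, U⊆A: {}, {gold}, {red,gold}. int(A) = ⋃ = {red,gold}
X∖A={blue,green,teal}, int(X∖A)={teal}, hence cl(A)={red,gold,gray,blue,green,pink}
∂A: remove int from cl → {gray,blue,green,pink}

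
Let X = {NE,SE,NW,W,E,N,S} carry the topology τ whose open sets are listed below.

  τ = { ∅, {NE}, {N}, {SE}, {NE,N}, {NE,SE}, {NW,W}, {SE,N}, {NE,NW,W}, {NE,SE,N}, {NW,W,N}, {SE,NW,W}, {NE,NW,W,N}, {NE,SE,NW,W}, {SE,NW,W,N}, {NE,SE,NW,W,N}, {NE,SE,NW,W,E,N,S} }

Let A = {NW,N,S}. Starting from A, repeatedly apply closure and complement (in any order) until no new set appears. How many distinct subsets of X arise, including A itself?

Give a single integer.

10

closure: X∖int(X∖A) = X∖{NE,SE} = {NW,W,E,N,S}
Let k=closure and c=complement:
  1. A     = {NW,N,S}
  2. kA    = {NW,W,E,N,S}
  3. cA    = {NE,SE,W,E}
  4. ckA   = {NE,SE}
  5. kcA   = {NE,SE,NW,W,E,S}
  6. kckA  = {NE,SE,E,S}
  7. ckcA  = {N}
  8. ckckA = {NW,W,N}
  9. kckcA = {E,N,S}
  10. ckckcA = {NE,SE,NW,W}
— saturated at 10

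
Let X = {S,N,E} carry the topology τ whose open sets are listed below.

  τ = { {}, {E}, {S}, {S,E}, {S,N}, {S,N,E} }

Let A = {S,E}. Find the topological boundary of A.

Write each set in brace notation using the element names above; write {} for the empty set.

{N}

opens ⊆ A: {}, {S}, {E}, {S,E}; union → int = {S,E}
complement {N}; its interior {}; cl(A) = X∖{} = {S,N,E}
boundary = {S,N,E} ∖ {S,E} = {N}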